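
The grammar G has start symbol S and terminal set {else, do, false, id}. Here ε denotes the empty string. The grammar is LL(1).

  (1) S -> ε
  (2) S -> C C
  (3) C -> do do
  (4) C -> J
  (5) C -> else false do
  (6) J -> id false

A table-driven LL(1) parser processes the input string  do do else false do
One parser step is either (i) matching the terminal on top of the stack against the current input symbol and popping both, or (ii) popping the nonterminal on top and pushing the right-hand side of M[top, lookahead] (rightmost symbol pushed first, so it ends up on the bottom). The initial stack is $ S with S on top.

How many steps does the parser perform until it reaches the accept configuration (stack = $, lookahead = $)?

8

     Stack            Input                  Action
  1  $ S              do do else false do $  expand S -> C C
  2  $ C C            do do else false do $  expand C -> do do
  3  $ C do do        do do else false do $  match do
  4  $ C do           do else false do $     match do
  5  $ C              else false do $        expand C -> else false do
  6  $ do false else  else false do $        match else
  7  $ do false       false do $             match false
  8  $ do             do $                   match do
Accept reached after 8 steps.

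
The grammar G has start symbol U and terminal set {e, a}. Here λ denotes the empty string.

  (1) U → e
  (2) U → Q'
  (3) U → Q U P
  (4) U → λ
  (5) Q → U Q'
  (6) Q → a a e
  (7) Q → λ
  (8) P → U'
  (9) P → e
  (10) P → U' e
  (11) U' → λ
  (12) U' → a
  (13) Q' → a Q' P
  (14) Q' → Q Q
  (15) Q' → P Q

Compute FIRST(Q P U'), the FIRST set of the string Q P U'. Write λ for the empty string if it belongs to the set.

FIRST(U'): from U'→λ we get {λ}; from U'→a we get {a}. So FIRST(U') = {λ, a}.
FIRST(P): from P→U' we get {λ, a}; from P→e we get {e}; from P→U' e we get {a, e}. So FIRST(P) = {λ, a, e}.
FIRST(U): from U→e we get {e}; from U→Q' we get {λ, a, e}; from U→Q U P we get {λ, a, e}; from U→λ we get {λ}. So FIRST(U) = {λ, a, e}.
FIRST(Q): from Q→U Q' we get {λ, a, e}; from Q→a a e we get {a}; from Q→λ we get {λ}. So FIRST(Q) = {λ, a, e}.
FIRST(Q'): from Q'→a Q' P we get {a}; from Q'→Q Q we get {λ, a, e}; from Q'→P Q we get {λ, a, e}. So FIRST(Q') = {λ, a, e}.
FIRST(Q P U'): take FIRST of each symbol in turn, carrying on past any symbol whose FIRST contains λ; result {λ, a, e}.

{λ, a, e}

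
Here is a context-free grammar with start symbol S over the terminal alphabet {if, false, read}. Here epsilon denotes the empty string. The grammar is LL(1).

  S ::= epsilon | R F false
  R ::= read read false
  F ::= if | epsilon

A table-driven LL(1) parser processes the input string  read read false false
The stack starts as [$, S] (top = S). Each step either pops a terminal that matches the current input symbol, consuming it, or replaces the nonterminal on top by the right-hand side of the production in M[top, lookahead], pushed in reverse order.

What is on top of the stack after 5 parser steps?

step 1: stack=$ S  input=read read false false $  — expand S ::= R F false
step 2: stack=$ false F R  input=read read false false $  — expand R ::= read read false
step 3: stack=$ false F false read read  input=read read false false $  — match read
step 4: stack=$ false F false read  input=read false false $  — match read
step 5: stack=$ false F false  input=false false $  — match false
Stack after step 5: $ false F (top = F).

F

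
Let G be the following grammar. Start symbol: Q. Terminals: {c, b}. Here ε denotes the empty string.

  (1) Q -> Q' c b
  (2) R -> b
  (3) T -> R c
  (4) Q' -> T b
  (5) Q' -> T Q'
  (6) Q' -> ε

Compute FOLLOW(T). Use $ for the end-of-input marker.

{b, c}

FIRST(R): from R->b we get {b}. So FIRST(R) = {b}.
FIRST(T): from T->R c we get {b}. So FIRST(T) = {b}.
FIRST(Q'): from Q'->T b we get {b}; from Q'->T Q' we get {b}; from Q'->ε we get {ε}. So FIRST(Q') = {ε, b}.
FIRST(Q): from Q->Q' c b we get {b, c}. So FIRST(Q) = {b, c}.
FOLLOW(Q) includes $ since Q is the start symbol.
FOLLOW(Q): Q appears on no right-hand side. Thus FOLLOW(Q) = {$}.
FOLLOW(R): in T->R c, R is followed by c with FIRST {c}. Thus FOLLOW(R) = {c}.
FOLLOW(Q'): in Q->Q' c b, Q' is followed by c b with FIRST {c}; in Q'->T Q', the suffix after Q' is empty (adds nothing new). Thus FOLLOW(Q') = {c}.
FOLLOW(T): in Q'->T b, T is followed by b with FIRST {b}; in Q'->T Q', T is followed by Q' with FIRST {ε, b}; in Q'->T Q', the suffix after T is nullable, so FOLLOW(T) ⊇ FOLLOW(Q') = {c}. Thus FOLLOW(T) = {b, c}.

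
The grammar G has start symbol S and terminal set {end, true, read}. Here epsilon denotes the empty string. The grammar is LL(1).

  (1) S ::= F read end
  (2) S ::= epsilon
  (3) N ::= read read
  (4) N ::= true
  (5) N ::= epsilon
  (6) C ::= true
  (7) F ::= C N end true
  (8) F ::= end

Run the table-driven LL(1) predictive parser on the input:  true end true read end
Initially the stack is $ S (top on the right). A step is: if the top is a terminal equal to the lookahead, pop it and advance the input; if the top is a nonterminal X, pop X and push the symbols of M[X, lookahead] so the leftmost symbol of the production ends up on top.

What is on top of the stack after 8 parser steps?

step 1: stack=$ S  input=true end true read end $  — expand S ::= F read end
step 2: stack=$ end read F  input=true end true read end $  — expand F ::= C N end true
step 3: stack=$ end read true end N C  input=true end true read end $  — expand C ::= true
step 4: stack=$ end read true end N true  input=true end true read end $  — match true
step 5: stack=$ end read true end N  input=end true read end $  — expand N ::= epsilon
step 6: stack=$ end read true end  input=end true read end $  — match end
step 7: stack=$ end read true  input=true read end $  — match true
step 8: stack=$ end read  input=read end $  — match read
Stack after step 8: $ end (top = end).

end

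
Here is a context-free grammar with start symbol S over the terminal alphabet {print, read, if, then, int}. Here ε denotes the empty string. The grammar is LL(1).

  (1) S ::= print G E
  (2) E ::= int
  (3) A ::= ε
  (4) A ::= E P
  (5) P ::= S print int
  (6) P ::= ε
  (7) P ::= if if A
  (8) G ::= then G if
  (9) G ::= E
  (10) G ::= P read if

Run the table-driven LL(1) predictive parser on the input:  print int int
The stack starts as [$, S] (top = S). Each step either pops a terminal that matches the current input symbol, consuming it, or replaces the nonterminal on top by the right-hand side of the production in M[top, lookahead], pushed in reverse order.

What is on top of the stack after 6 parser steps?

int

step 1: stack=$ S  input=print int int $  — expand S ::= print G E
step 2: stack=$ E G print  input=print int int $  — match print
step 3: stack=$ E G  input=int int $  — expand G ::= E
step 4: stack=$ E E  input=int int $  — expand E ::= int
step 5: stack=$ E int  input=int int $  — match int
step 6: stack=$ E  input=int $  — expand E ::= int
Stack after step 6: $ int (top = int).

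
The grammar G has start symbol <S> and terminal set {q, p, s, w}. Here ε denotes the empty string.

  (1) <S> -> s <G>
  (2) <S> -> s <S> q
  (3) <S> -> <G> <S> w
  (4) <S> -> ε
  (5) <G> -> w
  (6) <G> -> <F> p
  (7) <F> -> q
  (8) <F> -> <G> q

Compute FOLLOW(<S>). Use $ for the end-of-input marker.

FIRST(<S>): from <S>->s <G> we get {s}; from <S>->s <S> q we get {s}; from <S>-><G> <S> w we get {q, w}; from <S>->ε we get {ε}. So FIRST(<S>) = {ε, q, s, w}.
FIRST(<G>): from <G>->w we get {w}; from <G>-><F> p we get {q, w}. So FIRST(<G>) = {q, w}.
FIRST(<F>): from <F>->q we get {q}; from <F>-><G> q we get {q, w}. So FIRST(<F>) = {q, w}.
FOLLOW(<S>) includes $ since <S> is the start symbol.
FOLLOW(<S>): in <S>->s <S> q, <S> is followed by q with FIRST {q}; in <S>-><G> <S> w, <S> is followed by w with FIRST {w}. Thus FOLLOW(<S>) = {$, q, w}.
FOLLOW(<G>): in <S>->s <G>, the suffix after <G> is empty, so FOLLOW(<G>) ⊇ FOLLOW(<S>) = {$, q, w}; in <S>-><G> <S> w, <G> is followed by <S> w with FIRST {q, s, w}; in <F>-><G> q, <G> is followed by q with FIRST {q}. Thus FOLLOW(<G>) = {$, q, s, w}.
FOLLOW(<F>): in <G>-><F> p, <F> is followed by p with FIRST {p}. Thus FOLLOW(<F>) = {p}.

{$, q, w}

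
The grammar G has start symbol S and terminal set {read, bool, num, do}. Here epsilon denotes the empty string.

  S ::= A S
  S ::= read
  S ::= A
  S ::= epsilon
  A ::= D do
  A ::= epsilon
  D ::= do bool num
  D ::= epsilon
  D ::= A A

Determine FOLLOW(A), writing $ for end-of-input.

FIRST(S) = {epsilon, do, read}  (via A S, A)
FIRST(A) = {epsilon, do}  (via D do)
FIRST(D) = {epsilon, do}  (via A A)
FOLLOW(S) includes $ since S is the start symbol.
FOLLOW(S): in S::=A S, the suffix after S is empty (adds nothing new). Thus FOLLOW(S) = {$}.
FOLLOW(D): in A::=D do, D is followed by do with FIRST {do}. Thus FOLLOW(D) = {do}.
FOLLOW(A): in S::=A S, A is followed by S with FIRST {epsilon, do, read}; in S::=A S, the suffix after A is nullable, so FOLLOW(A) ⊇ FOLLOW(S) = {$}; in S::=A, the suffix after A is empty, so FOLLOW(A) ⊇ FOLLOW(S) = {$}; in D::=A A (occurrence 1), A is followed by A with FIRST {epsilon, do}; in D::=A A (occurrence 1), the suffix after A is nullable, so FOLLOW(A) ⊇ FOLLOW(D) = {do}; in D::=A A (occurrence 2), the suffix after A is empty, so FOLLOW(A) ⊇ FOLLOW(D) = {do}. Thus FOLLOW(A) = {$, do, read}.

{$, do, read}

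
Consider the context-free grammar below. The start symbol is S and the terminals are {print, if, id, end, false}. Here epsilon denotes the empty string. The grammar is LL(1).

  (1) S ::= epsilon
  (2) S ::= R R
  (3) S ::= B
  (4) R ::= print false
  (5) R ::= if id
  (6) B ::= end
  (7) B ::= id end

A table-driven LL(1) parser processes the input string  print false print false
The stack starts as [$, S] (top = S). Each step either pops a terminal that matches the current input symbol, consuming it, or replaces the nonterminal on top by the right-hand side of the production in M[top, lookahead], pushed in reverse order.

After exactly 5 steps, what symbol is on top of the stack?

step 1: stack=$ S  input=print false print false $  — expand S ::= R R
step 2: stack=$ R R  input=print false print false $  — expand R ::= print false
step 3: stack=$ R false print  input=print false print false $  — match print
step 4: stack=$ R false  input=false print false $  — match false
step 5: stack=$ R  input=print false $  — expand R ::= print false
Stack after step 5: $ false print (top = print).

print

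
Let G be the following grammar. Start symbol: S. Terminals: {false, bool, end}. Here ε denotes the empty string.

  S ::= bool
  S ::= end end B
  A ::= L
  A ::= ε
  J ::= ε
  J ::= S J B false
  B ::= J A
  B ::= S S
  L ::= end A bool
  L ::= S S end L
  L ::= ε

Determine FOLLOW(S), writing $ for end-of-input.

{$, bool, end, false}

FIRST(S) = {bool, end}
FIRST(J) = {ε, bool, end}  (via S J B false)
FIRST(L) = {ε, bool, end}  (via S S end L)
FIRST(A) = {ε, bool, end}  (via L)
FIRST(B) = {ε, bool, end}  (via J A, S S)
FOLLOW(S) includes $ since S is the start symbol.
FOLLOW(S): in J::=S J B false, S is followed by J B false with FIRST {bool, end, false}; in B::=S S (occurrence 1), S is followed by S with FIRST {bool, end}; in B::=S S (occurrence 2), the suffix after S is empty, so FOLLOW(S) ⊇ FOLLOW(B) = {$, bool, end, false}; in L::=S S end L (occurrence 1), S is followed by S end L with FIRST {bool, end}; in L::=S S end L (occurrence 2), S is followed by end L with FIRST {end}. Thus FOLLOW(S) = {$, bool, end, false}.
FOLLOW(B): in S::=end end B, the suffix after B is empty, so FOLLOW(B) ⊇ FOLLOW(S) = {$, bool, end, false}; in J::=S J B false, B is followed by false with FIRST {false}. Thus FOLLOW(B) = {$, bool, end, false}.
FOLLOW(A): in B::=J A, the suffix after A is empty, so FOLLOW(A) ⊇ FOLLOW(B) = {$, bool, end, false}; in L::=end A bool, A is followed by bool with FIRST {bool}. Thus FOLLOW(A) = {$, bool, end, false}.
FOLLOW(J): in J::=S J B false, J is followed by B false with FIRST {bool, end, false}; in B::=J A, J is followed by A with FIRST {ε, bool, end}; in B::=J A, the suffix after J is nullable, so FOLLOW(J) ⊇ FOLLOW(B) = {$, bool, end, false}. Thus FOLLOW(J) = {$, bool, end, false}.
FOLLOW(L): in A::=L, the suffix after L is empty, so FOLLOW(L) ⊇ FOLLOW(A) = {$, bool, end, false}; in L::=S S end L, the suffix after L is empty (adds nothing new). Thus FOLLOW(L) = {$, bool, end, false}.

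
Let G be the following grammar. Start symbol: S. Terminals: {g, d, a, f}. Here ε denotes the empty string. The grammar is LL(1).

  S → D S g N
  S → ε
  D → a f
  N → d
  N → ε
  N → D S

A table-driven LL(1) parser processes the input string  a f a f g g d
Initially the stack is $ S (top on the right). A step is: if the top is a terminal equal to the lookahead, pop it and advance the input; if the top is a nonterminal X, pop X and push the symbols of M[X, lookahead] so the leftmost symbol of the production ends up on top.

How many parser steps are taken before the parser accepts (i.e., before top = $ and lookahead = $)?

14

step 1: stack=$ S  input=a f a f g g d $  — expand S → D S g N
step 2: stack=$ N g S D  input=a f a f g g d $  — expand D → a f
step 3: stack=$ N g S f a  input=a f a f g g d $  — match a
step 4: stack=$ N g S f  input=f a f g g d $  — match f
step 5: stack=$ N g S  input=a f g g d $  — expand S → D S g N
step 6: stack=$ N g N g S D  input=a f g g d $  — expand D → a f
step 7: stack=$ N g N g S f a  input=a f g g d $  — match a
step 8: stack=$ N g N g S f  input=f g g d $  — match f
step 9: stack=$ N g N g S  input=g g d $  — expand S → ε
step 10: stack=$ N g N g  input=g g d $  — match g
step 11: stack=$ N g N  input=g d $  — expand N → ε
step 12: stack=$ N g  input=g d $  — match g
step 13: stack=$ N  input=d $  — expand N → d
step 14: stack=$ d  input=d $  — match d
Accept reached after 14 steps.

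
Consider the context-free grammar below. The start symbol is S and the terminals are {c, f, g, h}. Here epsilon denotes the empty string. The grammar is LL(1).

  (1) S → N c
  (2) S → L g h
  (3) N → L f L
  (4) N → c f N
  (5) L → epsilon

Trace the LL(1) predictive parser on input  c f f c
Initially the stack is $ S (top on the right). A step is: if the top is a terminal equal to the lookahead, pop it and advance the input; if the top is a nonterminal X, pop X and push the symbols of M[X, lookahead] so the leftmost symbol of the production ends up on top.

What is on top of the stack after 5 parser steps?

L

step 1: stack=$ S  input=c f f c $  — expand S → N c
step 2: stack=$ c N  input=c f f c $  — expand N → c f N
step 3: stack=$ c N f c  input=c f f c $  — match c
step 4: stack=$ c N f  input=f f c $  — match f
step 5: stack=$ c N  input=f c $  — expand N → L f L
Stack after step 5: $ c L f L (top = L).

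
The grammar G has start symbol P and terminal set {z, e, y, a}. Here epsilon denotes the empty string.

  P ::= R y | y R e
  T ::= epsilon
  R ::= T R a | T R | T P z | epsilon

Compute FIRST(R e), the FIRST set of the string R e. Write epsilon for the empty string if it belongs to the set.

{a, e, y}

FIRST(T): from T::=epsilon we get {epsilon}. So FIRST(T) = {epsilon}.
FIRST(P): from P::=R y we get {a, y}; from P::=y R e we get {y}. So FIRST(P) = {a, y}.
FIRST(R): from R::=T R a we get {a, y}; from R::=T R we get {epsilon, a, y}; from R::=T P z we get {a, y}; from R::=epsilon we get {epsilon}. So FIRST(R) = {epsilon, a, y}.
FIRST(R e): take FIRST of each symbol in turn, carrying on past any symbol whose FIRST contains epsilon; result {a, e, y}.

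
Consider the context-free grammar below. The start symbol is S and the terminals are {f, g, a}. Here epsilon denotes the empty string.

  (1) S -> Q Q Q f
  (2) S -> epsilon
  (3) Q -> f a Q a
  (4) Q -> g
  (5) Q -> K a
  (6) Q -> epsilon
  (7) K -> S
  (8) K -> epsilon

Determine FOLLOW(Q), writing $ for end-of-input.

FIRST(S): from S->Q Q Q f we get {a, f, g}; from S->epsilon we get {epsilon}. So FIRST(S) = {epsilon, a, f, g}.
FIRST(K): from K->S we get {epsilon, a, f, g}; from K->epsilon we get {epsilon}. So FIRST(K) = {epsilon, a, f, g}.
FIRST(Q): from Q->f a Q a we get {f}; from Q->g we get {g}; from Q->K a we get {a, f, g}; from Q->epsilon we get {epsilon}. So FIRST(Q) = {epsilon, a, f, g}.
FOLLOW(S) includes $ since S is the start symbol.
FOLLOW(Q): in S->Q Q Q f (occurrence 1), Q is followed by Q Q f with FIRST {a, f, g}; in S->Q Q Q f (occurrence 2), Q is followed by Q f with FIRST {a, f, g}; in S->Q Q Q f (occurrence 3), Q is followed by f with FIRST {f}; in Q->f a Q a, Q is followed by a with FIRST {a}. Thus FOLLOW(Q) = {a, f, g}.
FOLLOW(K): in Q->K a, K is followed by a with FIRST {a}. Thus FOLLOW(K) = {a}.
FOLLOW(S): in K->S, the suffix after S is empty, so FOLLOW(S) ⊇ FOLLOW(K) = {a}. Thus FOLLOW(S) = {$, a}.

{a, f, g}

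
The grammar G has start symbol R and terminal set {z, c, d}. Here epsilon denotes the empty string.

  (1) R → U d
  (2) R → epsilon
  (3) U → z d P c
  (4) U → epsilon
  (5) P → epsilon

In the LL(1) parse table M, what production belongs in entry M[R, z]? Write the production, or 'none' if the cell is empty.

FIRST(U) = {epsilon, z}
FIRST(P) = {epsilon}
FIRST(R) = {epsilon, d, z}  (via U d)
FOLLOW(R) includes $ since R is the start symbol.
FOLLOW(R): R appears on no right-hand side. Thus FOLLOW(R) = {$}.
For R → U d: FIRST(U d) = {d, z}, so it goes in M[R, t] for t ∈ {d, z}.
For R → epsilon: FIRST(epsilon) = {epsilon}, so it goes in M[R, t] for t ∈ {}; since epsilon ∈ FIRST, also for every t ∈ FOLLOW(R) = {$}.

R → U d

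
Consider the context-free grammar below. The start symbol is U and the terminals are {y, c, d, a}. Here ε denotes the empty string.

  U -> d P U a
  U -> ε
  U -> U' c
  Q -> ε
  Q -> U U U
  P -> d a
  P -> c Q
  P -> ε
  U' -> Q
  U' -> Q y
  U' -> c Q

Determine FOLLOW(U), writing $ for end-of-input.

{$, a, c, d, y}

FIRST(P): from P->d a we get {d}; from P->c Q we get {c}; from P->ε we get {ε}. So FIRST(P) = {ε, c, d}.
FIRST(U): from U->d P U a we get {d}; from U->ε we get {ε}; from U->U' c we get {c, d, y}. So FIRST(U) = {ε, c, d, y}.
FIRST(Q): from Q->ε we get {ε}; from Q->U U U we get {ε, c, d, y}. So FIRST(Q) = {ε, c, d, y}.
FIRST(U'): from U'->Q we get {ε, c, d, y}; from U'->Q y we get {c, d, y}; from U'->c Q we get {c}. So FIRST(U') = {ε, c, d, y}.
FOLLOW(U) includes $ since U is the start symbol.
FOLLOW(P): in U->d P U a, P is followed by U a with FIRST {a, c, d, y}. Thus FOLLOW(P) = {a, c, d, y}.
FOLLOW(U'): in U->U' c, U' is followed by c with FIRST {c}. Thus FOLLOW(U') = {c}.
FOLLOW(Q): in P->c Q, the suffix after Q is empty, so FOLLOW(Q) ⊇ FOLLOW(P) = {a, c, d, y}; in U'->Q, the suffix after Q is empty, so FOLLOW(Q) ⊇ FOLLOW(U') = {c}; in U'->Q y, Q is followed by y with FIRST {y}; in U'->c Q, the suffix after Q is empty, so FOLLOW(Q) ⊇ FOLLOW(U') = {c}. Thus FOLLOW(Q) = {a, c, d, y}.
FOLLOW(U): in U->d P U a, U is followed by a with FIRST {a}; in Q->U U U (occurrence 1), U is followed by U U with FIRST {ε, c, d, y}; in Q->U U U (occurrence 1), the suffix after U is nullable, so FOLLOW(U) ⊇ FOLLOW(Q) = {a, c, d, y}; in Q->U U U (occurrence 2), U is followed by U with FIRST {ε, c, d, y}; in Q->U U U (occurrence 2), the suffix after U is nullable, so FOLLOW(U) ⊇ FOLLOW(Q) = {a, c, d, y}; in Q->U U U (occurrence 3), the suffix after U is empty, so FOLLOW(U) ⊇ FOLLOW(Q) = {a, c, d, y}. Thus FOLLOW(U) = {$, a, c, d, y}.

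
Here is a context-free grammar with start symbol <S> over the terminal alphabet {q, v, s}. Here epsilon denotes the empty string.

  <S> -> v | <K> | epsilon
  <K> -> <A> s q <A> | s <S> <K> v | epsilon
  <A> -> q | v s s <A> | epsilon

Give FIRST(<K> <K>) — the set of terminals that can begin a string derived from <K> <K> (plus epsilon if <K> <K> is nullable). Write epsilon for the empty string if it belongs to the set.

{epsilon, q, s, v}

FIRST(<A>): from <A>->q we get {q}; from <A>->v s s <A> we get {v}; from <A>->epsilon we get {epsilon}. So FIRST(<A>) = {epsilon, q, v}.
FIRST(<K>): from <K>-><A> s q <A> we get {q, s, v}; from <K>->s <S> <K> v we get {s}; from <K>->epsilon we get {epsilon}. So FIRST(<K>) = {epsilon, q, s, v}.
FIRST(<S>): from <S>->v we get {v}; from <S>-><K> we get {epsilon, q, s, v}; from <S>->epsilon we get {epsilon}. So FIRST(<S>) = {epsilon, q, s, v}.
FIRST(<K> <K>): take FIRST of each symbol in turn, carrying on past any symbol whose FIRST contains epsilon; result {epsilon, q, s, v}.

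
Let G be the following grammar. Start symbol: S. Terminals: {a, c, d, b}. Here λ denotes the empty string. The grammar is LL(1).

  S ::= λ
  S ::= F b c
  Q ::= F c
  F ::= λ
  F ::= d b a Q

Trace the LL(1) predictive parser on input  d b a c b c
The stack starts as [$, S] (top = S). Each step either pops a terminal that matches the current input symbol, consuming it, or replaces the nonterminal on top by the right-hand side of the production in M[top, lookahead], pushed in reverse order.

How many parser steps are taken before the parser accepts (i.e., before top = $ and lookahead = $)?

10

step 1: stack=$ S  input=d b a c b c $  — expand S ::= F b c
step 2: stack=$ c b F  input=d b a c b c $  — expand F ::= d b a Q
step 3: stack=$ c b Q a b d  input=d b a c b c $  — match d
step 4: stack=$ c b Q a b  input=b a c b c $  — match b
step 5: stack=$ c b Q a  input=a c b c $  — match a
step 6: stack=$ c b Q  input=c b c $  — expand Q ::= F c
step 7: stack=$ c b c F  input=c b c $  — expand F ::= λ
step 8: stack=$ c b c  input=c b c $  — match c
step 9: stack=$ c b  input=b c $  — match b
step 10: stack=$ c  input=c $  — match c
Accept reached after 10 steps.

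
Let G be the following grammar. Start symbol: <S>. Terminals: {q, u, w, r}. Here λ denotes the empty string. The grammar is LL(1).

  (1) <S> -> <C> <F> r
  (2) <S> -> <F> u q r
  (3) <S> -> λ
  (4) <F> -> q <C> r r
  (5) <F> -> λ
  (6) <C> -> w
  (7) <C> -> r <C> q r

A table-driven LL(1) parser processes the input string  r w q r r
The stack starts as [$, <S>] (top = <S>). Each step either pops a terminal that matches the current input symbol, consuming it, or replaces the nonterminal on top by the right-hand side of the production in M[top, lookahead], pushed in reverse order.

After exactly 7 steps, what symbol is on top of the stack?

<F>

     Stack              Input        Action
  1  $ <S>              r w q r r $  expand <S> -> <C> <F> r
  2  $ r <F> <C>        r w q r r $  expand <C> -> r <C> q r
  3  $ r <F> r q <C> r  r w q r r $  match r
  4  $ r <F> r q <C>    w q r r $    expand <C> -> w
  5  $ r <F> r q w      w q r r $    match w
  6  $ r <F> r q        q r r $      match q
  7  $ r <F> r          r r $        match r
Stack after step 7: $ r <F> (top = <F>).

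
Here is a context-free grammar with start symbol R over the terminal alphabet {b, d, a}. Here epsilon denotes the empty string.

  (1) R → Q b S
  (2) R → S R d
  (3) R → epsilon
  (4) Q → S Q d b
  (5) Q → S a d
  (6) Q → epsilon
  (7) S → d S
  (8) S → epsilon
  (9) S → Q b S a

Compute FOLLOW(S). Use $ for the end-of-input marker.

FIRST(R): from R→Q b S we get {a, b, d}; from R→S R d we get {a, b, d}; from R→epsilon we get {epsilon}. So FIRST(R) = {epsilon, a, b, d}.
FIRST(Q): from Q→S Q d b we get {a, b, d}; from Q→S a d we get {a, b, d}; from Q→epsilon we get {epsilon}. So FIRST(Q) = {epsilon, a, b, d}.
FIRST(S): from S→d S we get {d}; from S→epsilon we get {epsilon}; from S→Q b S a we get {a, b, d}. So FIRST(S) = {epsilon, a, b, d}.
FOLLOW(R) includes $ since R is the start symbol.
FOLLOW(R): in R→S R d, R is followed by d with FIRST {d}. Thus FOLLOW(R) = {$, d}.
FOLLOW(Q): in R→Q b S, Q is followed by b S with FIRST {b}; in Q→S Q d b, Q is followed by d b with FIRST {d}; in S→Q b S a, Q is followed by b S a with FIRST {b}. Thus FOLLOW(Q) = {b, d}.
FOLLOW(S): in R→Q b S, the suffix after S is empty, so FOLLOW(S) ⊇ FOLLOW(R) = {$, d}; in R→S R d, S is followed by R d with FIRST {a, b, d}; in Q→S Q d b, S is followed by Q d b with FIRST {a, b, d}; in Q→S a d, S is followed by a d with FIRST {a}; in S→d S, the suffix after S is empty (adds nothing new); in S→Q b S a, S is followed by a with FIRST {a}. Thus FOLLOW(S) = {$, a, b, d}.

{$, a, b, d}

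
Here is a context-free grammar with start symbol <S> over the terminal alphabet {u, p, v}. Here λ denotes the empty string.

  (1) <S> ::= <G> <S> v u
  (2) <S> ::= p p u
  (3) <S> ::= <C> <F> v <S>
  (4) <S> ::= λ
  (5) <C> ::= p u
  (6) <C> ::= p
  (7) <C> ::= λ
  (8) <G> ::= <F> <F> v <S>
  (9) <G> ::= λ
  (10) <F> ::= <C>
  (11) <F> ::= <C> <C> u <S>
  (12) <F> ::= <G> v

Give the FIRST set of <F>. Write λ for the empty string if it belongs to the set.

FIRST(<C>): from <C>::=p u we get {p}; from <C>::=p we get {p}; from <C>::=λ we get {λ}. So FIRST(<C>) = {λ, p}.
FIRST(<S>): from <S>::=<G> <S> v u we get {p, u, v}; from <S>::=p p u we get {p}; from <S>::=<C> <F> v <S> we get {p, u, v}; from <S>::=λ we get {λ}. So FIRST(<S>) = {λ, p, u, v}.
FIRST(<G>): from <G>::=<F> <F> v <S> we get {p, u, v}; from <G>::=λ we get {λ}. So FIRST(<G>) = {λ, p, u, v}.
FIRST(<F>): from <F>::=<C> we get {λ, p}; from <F>::=<C> <C> u <S> we get {p, u}; from <F>::=<G> v we get {p, u, v}. So FIRST(<F>) = {λ, p, u, v}.

{λ, p, u, v}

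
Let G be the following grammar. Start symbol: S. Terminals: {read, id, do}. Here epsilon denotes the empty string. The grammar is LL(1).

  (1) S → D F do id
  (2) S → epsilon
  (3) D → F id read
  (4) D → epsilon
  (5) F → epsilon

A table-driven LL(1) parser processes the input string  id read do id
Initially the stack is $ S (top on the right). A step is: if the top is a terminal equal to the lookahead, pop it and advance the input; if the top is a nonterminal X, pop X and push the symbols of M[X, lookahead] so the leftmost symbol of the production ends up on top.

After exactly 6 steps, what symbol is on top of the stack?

do

     Stack                Input            Action
  1  $ S                  id read do id $  expand S → D F do id
  2  $ id do F D          id read do id $  expand D → F id read
  3  $ id do F read id F  id read do id $  expand F → epsilon
  4  $ id do F read id    id read do id $  match id
  5  $ id do F read       read do id $     match read
  6  $ id do F            do id $          expand F → epsilon
Stack after step 6: $ id do (top = do).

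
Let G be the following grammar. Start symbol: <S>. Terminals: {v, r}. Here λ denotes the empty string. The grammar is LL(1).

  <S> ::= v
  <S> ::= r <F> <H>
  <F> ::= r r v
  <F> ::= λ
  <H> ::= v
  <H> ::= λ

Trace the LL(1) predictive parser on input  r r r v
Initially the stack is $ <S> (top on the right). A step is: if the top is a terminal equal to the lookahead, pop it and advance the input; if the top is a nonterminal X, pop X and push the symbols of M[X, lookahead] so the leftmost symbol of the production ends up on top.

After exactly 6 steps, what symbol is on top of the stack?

step 1: stack=$ <S>  input=r r r v $  — expand <S> ::= r <F> <H>
step 2: stack=$ <H> <F> r  input=r r r v $  — match r
step 3: stack=$ <H> <F>  input=r r v $  — expand <F> ::= r r v
step 4: stack=$ <H> v r r  input=r r v $  — match r
step 5: stack=$ <H> v r  input=r v $  — match r
step 6: stack=$ <H> v  input=v $  — match v
Stack after step 6: $ <H> (top = <H>).

<H>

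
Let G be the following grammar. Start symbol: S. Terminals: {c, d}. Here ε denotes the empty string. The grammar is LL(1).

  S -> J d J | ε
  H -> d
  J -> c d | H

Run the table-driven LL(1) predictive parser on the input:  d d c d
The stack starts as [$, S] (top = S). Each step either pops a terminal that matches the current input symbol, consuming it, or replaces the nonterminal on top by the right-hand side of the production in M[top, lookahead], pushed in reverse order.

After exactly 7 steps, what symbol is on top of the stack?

d

step 1: stack=$ S  input=d d c d $  — expand S -> J d J
step 2: stack=$ J d J  input=d d c d $  — expand J -> H
step 3: stack=$ J d H  input=d d c d $  — expand H -> d
step 4: stack=$ J d d  input=d d c d $  — match d
step 5: stack=$ J d  input=d c d $  — match d
step 6: stack=$ J  input=c d $  — expand J -> c d
step 7: stack=$ d c  input=c d $  — match c
Stack after step 7: $ d (top = d).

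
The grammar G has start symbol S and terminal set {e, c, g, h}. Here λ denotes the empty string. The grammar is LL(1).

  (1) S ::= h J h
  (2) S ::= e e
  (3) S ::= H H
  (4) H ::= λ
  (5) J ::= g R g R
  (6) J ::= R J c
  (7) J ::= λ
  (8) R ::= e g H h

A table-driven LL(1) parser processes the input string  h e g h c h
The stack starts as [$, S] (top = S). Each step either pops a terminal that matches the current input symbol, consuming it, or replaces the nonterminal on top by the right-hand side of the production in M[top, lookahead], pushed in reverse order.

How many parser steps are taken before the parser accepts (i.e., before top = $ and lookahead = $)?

11

      Stack            Input          Action
   1  $ S              h e g h c h $  expand S ::= h J h
   2  $ h J h          h e g h c h $  match h
   3  $ h J            e g h c h $    expand J ::= R J c
   4  $ h c J R        e g h c h $    expand R ::= e g H h
   5  $ h c J h H g e  e g h c h $    match e
   6  $ h c J h H g    g h c h $      match g
   7  $ h c J h H      h c h $        expand H ::= λ
   8  $ h c J h        h c h $        match h
   9  $ h c J          c h $          expand J ::= λ
  10  $ h c            c h $          match c
  11  $ h              h $            match h
Accept reached after 11 steps.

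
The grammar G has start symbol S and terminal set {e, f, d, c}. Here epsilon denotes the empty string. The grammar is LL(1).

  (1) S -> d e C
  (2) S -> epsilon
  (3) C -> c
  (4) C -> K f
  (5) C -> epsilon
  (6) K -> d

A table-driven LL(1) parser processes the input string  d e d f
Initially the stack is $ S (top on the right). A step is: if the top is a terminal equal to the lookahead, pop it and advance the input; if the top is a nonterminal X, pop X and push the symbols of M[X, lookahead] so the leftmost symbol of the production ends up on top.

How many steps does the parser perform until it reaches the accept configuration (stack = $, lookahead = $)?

     Stack    Input      Action
  1  $ S      d e d f $  expand S -> d e C
  2  $ C e d  d e d f $  match d
  3  $ C e    e d f $    match e
  4  $ C      d f $      expand C -> K f
  5  $ f K    d f $      expand K -> d
  6  $ f d    d f $      match d
  7  $ f      f $        match f
Accept reached after 7 steps.

7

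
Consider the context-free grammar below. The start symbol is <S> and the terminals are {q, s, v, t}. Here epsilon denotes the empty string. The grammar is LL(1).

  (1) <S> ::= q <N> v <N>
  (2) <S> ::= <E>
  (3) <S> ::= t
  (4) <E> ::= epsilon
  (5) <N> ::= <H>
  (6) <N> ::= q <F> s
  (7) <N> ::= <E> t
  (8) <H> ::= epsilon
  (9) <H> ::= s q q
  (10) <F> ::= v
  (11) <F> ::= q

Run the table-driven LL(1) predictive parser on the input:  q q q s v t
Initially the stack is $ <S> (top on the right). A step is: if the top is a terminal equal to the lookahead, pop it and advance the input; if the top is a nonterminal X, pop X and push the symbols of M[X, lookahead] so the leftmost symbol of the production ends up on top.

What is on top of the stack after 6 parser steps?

s

     Stack            Input          Action
  1  $ <S>            q q q s v t $  expand <S> ::= q <N> v <N>
  2  $ <N> v <N> q    q q q s v t $  match q
  3  $ <N> v <N>      q q s v t $    expand <N> ::= q <F> s
  4  $ <N> v s <F> q  q q s v t $    match q
  5  $ <N> v s <F>    q s v t $      expand <F> ::= q
  6  $ <N> v s q      q s v t $      match q
Stack after step 6: $ <N> v s (top = s).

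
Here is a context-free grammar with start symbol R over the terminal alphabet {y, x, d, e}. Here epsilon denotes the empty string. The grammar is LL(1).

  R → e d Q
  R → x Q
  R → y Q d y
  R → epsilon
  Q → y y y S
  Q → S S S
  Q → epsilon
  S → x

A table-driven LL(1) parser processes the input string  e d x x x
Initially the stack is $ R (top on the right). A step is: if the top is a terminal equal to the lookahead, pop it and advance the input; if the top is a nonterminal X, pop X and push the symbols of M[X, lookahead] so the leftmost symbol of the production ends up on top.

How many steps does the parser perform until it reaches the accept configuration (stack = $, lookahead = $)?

      Stack    Input        Action
   1  $ R      e d x x x $  expand R → e d Q
   2  $ Q d e  e d x x x $  match e
   3  $ Q d    d x x x $    match d
   4  $ Q      x x x $      expand Q → S S S
   5  $ S S S  x x x $      expand S → x
   6  $ S S x  x x x $      match x
   7  $ S S    x x $        expand S → x
   8  $ S x    x x $        match x
   9  $ S      x $          expand S → x
  10  $ x      x $          match x
Accept reached after 10 steps.

10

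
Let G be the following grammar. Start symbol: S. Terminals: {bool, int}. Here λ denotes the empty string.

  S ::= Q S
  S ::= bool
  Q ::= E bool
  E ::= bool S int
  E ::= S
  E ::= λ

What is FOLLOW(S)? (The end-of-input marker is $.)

{$, bool, int}

FIRST(S): from S::=Q S we get {bool}; from S::=bool we get {bool}. So FIRST(S) = {bool}.
FIRST(E): from E::=bool S int we get {bool}; from E::=S we get {bool}; from E::=λ we get {λ}. So FIRST(E) = {λ, bool}.
FIRST(Q): from Q::=E bool we get {bool}. So FIRST(Q) = {bool}.
FOLLOW(S) includes $ since S is the start symbol.
FOLLOW(Q): in S::=Q S, Q is followed by S with FIRST {bool}. Thus FOLLOW(Q) = {bool}.
FOLLOW(E): in Q::=E bool, E is followed by bool with FIRST {bool}. Thus FOLLOW(E) = {bool}.
FOLLOW(S): in S::=Q S, the suffix after S is empty (adds nothing new); in E::=bool S int, S is followed by int with FIRST {int}; in E::=S, the suffix after S is empty, so FOLLOW(S) ⊇ FOLLOW(E) = {bool}. Thus FOLLOW(S) = {$, bool, int}.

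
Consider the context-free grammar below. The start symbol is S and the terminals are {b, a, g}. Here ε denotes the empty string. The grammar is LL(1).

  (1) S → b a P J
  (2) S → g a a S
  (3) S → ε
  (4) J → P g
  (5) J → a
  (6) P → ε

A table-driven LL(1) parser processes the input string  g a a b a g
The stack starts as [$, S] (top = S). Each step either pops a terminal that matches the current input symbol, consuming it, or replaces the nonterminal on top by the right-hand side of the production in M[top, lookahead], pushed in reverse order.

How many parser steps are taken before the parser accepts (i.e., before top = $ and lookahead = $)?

11

      Stack      Input          Action
   1  $ S        g a a b a g $  expand S → g a a S
   2  $ S a a g  g a a b a g $  match g
   3  $ S a a    a a b a g $    match a
   4  $ S a      a b a g $      match a
   5  $ S        b a g $        expand S → b a P J
   6  $ J P a b  b a g $        match b
   7  $ J P a    a g $          match a
   8  $ J P      g $            expand P → ε
   9  $ J        g $            expand J → P g
  10  $ g P      g $            expand P → ε
  11  $ g        g $            match g
Accept reached after 11 steps.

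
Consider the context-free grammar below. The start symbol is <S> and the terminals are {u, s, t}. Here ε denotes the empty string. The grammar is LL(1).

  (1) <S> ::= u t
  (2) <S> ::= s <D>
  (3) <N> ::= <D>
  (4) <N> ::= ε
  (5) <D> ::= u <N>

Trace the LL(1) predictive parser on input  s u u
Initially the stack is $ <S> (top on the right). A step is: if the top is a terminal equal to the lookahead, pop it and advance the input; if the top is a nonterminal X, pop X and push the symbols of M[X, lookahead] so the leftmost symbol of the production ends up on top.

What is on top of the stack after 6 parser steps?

u

     Stack    Input    Action
  1  $ <S>    s u u $  expand <S> ::= s <D>
  2  $ <D> s  s u u $  match s
  3  $ <D>    u u $    expand <D> ::= u <N>
  4  $ <N> u  u u $    match u
  5  $ <N>    u $      expand <N> ::= <D>
  6  $ <D>    u $      expand <D> ::= u <N>
Stack after step 6: $ <N> u (top = u).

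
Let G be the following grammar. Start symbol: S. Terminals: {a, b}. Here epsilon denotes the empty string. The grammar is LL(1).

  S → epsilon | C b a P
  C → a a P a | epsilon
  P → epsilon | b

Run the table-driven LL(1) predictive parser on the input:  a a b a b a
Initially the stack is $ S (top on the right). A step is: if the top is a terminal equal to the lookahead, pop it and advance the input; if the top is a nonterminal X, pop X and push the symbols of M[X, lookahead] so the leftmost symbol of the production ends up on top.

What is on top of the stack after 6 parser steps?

a

     Stack            Input          Action
  1  $ S              a a b a b a $  expand S → C b a P
  2  $ P a b C        a a b a b a $  expand C → a a P a
  3  $ P a b a P a a  a a b a b a $  match a
  4  $ P a b a P a    a b a b a $    match a
  5  $ P a b a P      b a b a $      expand P → b
  6  $ P a b a b      b a b a $      match b
Stack after step 6: $ P a b a (top = a).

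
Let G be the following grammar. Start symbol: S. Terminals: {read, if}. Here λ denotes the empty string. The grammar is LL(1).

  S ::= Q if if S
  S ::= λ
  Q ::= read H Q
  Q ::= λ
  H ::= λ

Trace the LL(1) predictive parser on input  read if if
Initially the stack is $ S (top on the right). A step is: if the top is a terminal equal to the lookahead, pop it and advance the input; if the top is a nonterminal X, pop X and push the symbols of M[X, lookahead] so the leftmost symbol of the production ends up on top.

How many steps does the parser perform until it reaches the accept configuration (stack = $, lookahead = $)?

step 1: stack=$ S  input=read if if $  — expand S ::= Q if if S
step 2: stack=$ S if if Q  input=read if if $  — expand Q ::= read H Q
step 3: stack=$ S if if Q H read  input=read if if $  — match read
step 4: stack=$ S if if Q H  input=if if $  — expand H ::= λ
step 5: stack=$ S if if Q  input=if if $  — expand Q ::= λ
step 6: stack=$ S if if  input=if if $  — match if
step 7: stack=$ S if  input=if $  — match if
step 8: stack=$ S  input=$  — expand S ::= λ
Accept reached after 8 steps.

8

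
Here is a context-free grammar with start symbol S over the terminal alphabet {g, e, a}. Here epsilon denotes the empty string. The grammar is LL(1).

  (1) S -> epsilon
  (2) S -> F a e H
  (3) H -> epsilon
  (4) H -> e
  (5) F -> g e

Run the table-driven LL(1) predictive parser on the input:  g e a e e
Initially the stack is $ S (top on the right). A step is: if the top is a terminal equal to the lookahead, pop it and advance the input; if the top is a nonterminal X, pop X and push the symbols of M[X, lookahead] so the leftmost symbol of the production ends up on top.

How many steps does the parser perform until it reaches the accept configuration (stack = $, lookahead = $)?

     Stack        Input        Action
  1  $ S          g e a e e $  expand S -> F a e H
  2  $ H e a F    g e a e e $  expand F -> g e
  3  $ H e a e g  g e a e e $  match g
  4  $ H e a e    e a e e $    match e
  5  $ H e a      a e e $      match a
  6  $ H e        e e $        match e
  7  $ H          e $          expand H -> e
  8  $ e          e $          match e
Accept reached after 8 steps.

8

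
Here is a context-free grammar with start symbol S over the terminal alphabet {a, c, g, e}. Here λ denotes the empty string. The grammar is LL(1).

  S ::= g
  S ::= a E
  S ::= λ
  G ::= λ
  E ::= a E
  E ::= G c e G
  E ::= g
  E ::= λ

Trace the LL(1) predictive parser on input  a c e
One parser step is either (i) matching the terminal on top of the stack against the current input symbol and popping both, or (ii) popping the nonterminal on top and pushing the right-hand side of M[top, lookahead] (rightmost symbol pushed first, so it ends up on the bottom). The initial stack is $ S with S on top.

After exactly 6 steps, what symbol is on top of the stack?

G

step 1: stack=$ S  input=a c e $  — expand S ::= a E
step 2: stack=$ E a  input=a c e $  — match a
step 3: stack=$ E  input=c e $  — expand E ::= G c e G
step 4: stack=$ G e c G  input=c e $  — expand G ::= λ
step 5: stack=$ G e c  input=c e $  — match c
step 6: stack=$ G e  input=e $  — match e
Stack after step 6: $ G (top = G).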